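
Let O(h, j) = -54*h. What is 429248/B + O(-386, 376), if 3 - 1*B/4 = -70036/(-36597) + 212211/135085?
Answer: -30036069152187/149748862 ≈ -2.0058e+5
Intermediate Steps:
B = -9583927168/4943705745 (B = 12 - 4*(-70036/(-36597) + 212211/135085) = 12 - 4*(-70036*(-1/36597) + 212211*(1/135085)) = 12 - 4*(70036/36597 + 212211/135085) = 12 - 4*17227099027/4943705745 = 12 - 68908396108/4943705745 = -9583927168/4943705745 ≈ -1.9386)
429248/B + O(-386, 376) = 429248/(-9583927168/4943705745) - 54*(-386) = 429248*(-4943705745/9583927168) + 20844 = -33157434431715/149748862 + 20844 = -30036069152187/149748862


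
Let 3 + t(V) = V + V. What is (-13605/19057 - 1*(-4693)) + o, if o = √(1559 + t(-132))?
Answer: 89420896/19057 + 2*√323 ≈ 4728.2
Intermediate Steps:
t(V) = -3 + 2*V (t(V) = -3 + (V + V) = -3 + 2*V)
o = 2*√323 (o = √(1559 + (-3 + 2*(-132))) = √(1559 + (-3 - 264)) = √(1559 - 267) = √1292 = 2*√323 ≈ 35.944)
(-13605/19057 - 1*(-4693)) + o = (-13605/19057 - 1*(-4693)) + 2*√323 = (-13605*1/19057 + 4693) + 2*√323 = (-13605/19057 + 4693) + 2*√323 = 89420896/19057 + 2*√323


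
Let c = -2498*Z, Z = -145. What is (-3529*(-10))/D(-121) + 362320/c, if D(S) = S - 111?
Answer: -21893677/144884 ≈ -151.11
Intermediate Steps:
D(S) = -111 + S
c = 362210 (c = -2498*(-145) = 362210)
(-3529*(-10))/D(-121) + 362320/c = (-3529*(-10))/(-111 - 121) + 362320/362210 = 35290/(-232) + 362320*(1/362210) = 35290*(-1/232) + 36232/36221 = -17645/116 + 36232/36221 = -21893677/144884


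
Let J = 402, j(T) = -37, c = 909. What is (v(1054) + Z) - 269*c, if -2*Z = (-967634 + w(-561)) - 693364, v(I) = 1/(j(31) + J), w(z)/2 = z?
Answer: 214086736/365 ≈ 5.8654e+5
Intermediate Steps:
w(z) = 2*z
v(I) = 1/365 (v(I) = 1/(-37 + 402) = 1/365)
Z = 831060 (Z = -((-967634 + 2*(-561)) - 693364)/2 = -((-967634 - 1122) - 693364)/2 = -(-968756 - 693364)/2 = -½*(-1662120) = 831060)
(v(1054) + Z) - 269*c = (1/365 + 831060) - 269*909 = 303336901/365 - 244521 = 214086736/365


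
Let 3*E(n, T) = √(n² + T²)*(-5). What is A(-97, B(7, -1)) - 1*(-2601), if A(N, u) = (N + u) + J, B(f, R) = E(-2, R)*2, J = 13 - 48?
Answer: 2469 - 10*√5/3 ≈ 2461.5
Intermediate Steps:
J = -35
E(n, T) = -5*√(T² + n²)/3 (E(n, T) = (√(n² + T²)*(-5))/3 = (√(T² + n²)*(-5))/3 = (-5*√(T² + n²))/3 = -5*√(T² + n²)/3)
B(f, R) = -10*√(4 + R²)/3 (B(f, R) = -5*√(R² + (-2)²)/3*2 = -5*√(R² + 4)/3*2 = -5*√(4 + R²)/3*2 = -10*√(4 + R²)/3)
A(N, u) = -35 + N + u (A(N, u) = (N + u) - 35 = -35 + N + u)
A(-97, B(7, -1)) - 1*(-2601) = (-35 - 97 - 10*√(4 + (-1)²)/3) - 1*(-2601) = (-35 - 97 - 10*√(4 + 1)/3) + 2601 = (-35 - 97 - 10*√5/3) + 2601 = (-132 - 10*√5/3) + 2601 = 2469 - 10*√5/3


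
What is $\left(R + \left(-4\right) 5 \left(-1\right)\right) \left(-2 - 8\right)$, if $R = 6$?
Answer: $-260$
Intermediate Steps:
$\left(R + \left(-4\right) 5 \left(-1\right)\right) \left(-2 - 8\right) = \left(6 + \left(-4\right) 5 \left(-1\right)\right) \left(-2 - 8\right) = \left(6 - -20\right) \left(-2 - 8\right) = \left(6 + 20\right) \left(-10\right) = 26 \left(-10\right) = -260$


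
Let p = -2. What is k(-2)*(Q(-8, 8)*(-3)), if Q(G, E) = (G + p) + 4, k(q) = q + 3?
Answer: 18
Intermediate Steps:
k(q) = 3 + q
Q(G, E) = 2 + G (Q(G, E) = (G - 2) + 4 = (-2 + G) + 4 = 2 + G)
k(-2)*(Q(-8, 8)*(-3)) = (3 - 2)*((2 - 8)*(-3)) = 1*(-6*(-3)) = 1*18 = 18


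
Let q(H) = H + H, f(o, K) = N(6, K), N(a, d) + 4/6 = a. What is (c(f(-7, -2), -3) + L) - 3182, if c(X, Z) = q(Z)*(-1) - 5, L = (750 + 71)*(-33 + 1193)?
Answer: 949179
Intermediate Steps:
N(a, d) = -⅔ + a
f(o, K) = 16/3 (f(o, K) = -⅔ + 6 = 16/3)
q(H) = 2*H
L = 952360 (L = 821*1160 = 952360)
c(X, Z) = -5 - 2*Z (c(X, Z) = (2*Z)*(-1) - 5 = -2*Z - 5 = -5 - 2*Z)
(c(f(-7, -2), -3) + L) - 3182 = ((-5 - 2*(-3)) + 952360) - 3182 = ((-5 + 6) + 952360) - 3182 = (1 + 952360) - 3182 = 952361 - 3182 = 949179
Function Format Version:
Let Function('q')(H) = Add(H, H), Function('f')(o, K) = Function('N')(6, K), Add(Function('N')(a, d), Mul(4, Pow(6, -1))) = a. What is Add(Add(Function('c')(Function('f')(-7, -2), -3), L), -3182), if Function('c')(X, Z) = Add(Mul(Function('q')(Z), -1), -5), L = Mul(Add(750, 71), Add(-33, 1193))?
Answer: 949179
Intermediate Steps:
Function('N')(a, d) = Add(Rational(-2, 3), a)
Function('f')(o, K) = Rational(16, 3) (Function('f')(o, K) = Add(Rational(-2, 3), 6) = Rational(16, 3))
Function('q')(H) = Mul(2, H)
L = 952360 (L = Mul(821, 1160) = 952360)
Function('c')(X, Z) = Add(-5, Mul(-2, Z)) (Function('c')(X, Z) = Add(Mul(Mul(2, Z), -1), -5) = Add(Mul(-2, Z), -5) = Add(-5, Mul(-2, Z)))
Add(Add(Function('c')(Function('f')(-7, -2), -3), L), -3182) = Add(Add(Add(-5, Mul(-2, -3)), 952360), -3182) = Add(Add(Add(-5, 6), 952360), -3182) = Add(Add(1, 952360), -3182) = Add(952361, -3182) = 949179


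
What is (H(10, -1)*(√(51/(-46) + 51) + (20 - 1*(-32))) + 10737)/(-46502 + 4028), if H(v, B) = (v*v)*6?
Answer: -13979/14158 - 150*√11730/162817 ≈ -1.0871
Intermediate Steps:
H(v, B) = 6*v² (H(v, B) = v²*6 = 6*v²)
(H(10, -1)*(√(51/(-46) + 51) + (20 - 1*(-32))) + 10737)/(-46502 + 4028) = ((6*10²)*(√(51/(-46) + 51) + (20 - 1*(-32))) + 10737)/(-46502 + 4028) = ((6*100)*(√(51*(-1/46) + 51) + (20 + 32)) + 10737)/(-42474) = (600*(√(-51/46 + 51) + 52) + 10737)*(-1/42474) = (600*(√(2295/46) + 52) + 10737)*(-1/42474) = (600*(3*√11730/46 + 52) + 10737)*(-1/42474) = (600*(52 + 3*√11730/46) + 10737)*(-1/42474) = ((31200 + 900*√11730/23) + 10737)*(-1/42474) = (41937 + 900*√11730/23)*(-1/42474) = -13979/14158 - 150*√11730/162817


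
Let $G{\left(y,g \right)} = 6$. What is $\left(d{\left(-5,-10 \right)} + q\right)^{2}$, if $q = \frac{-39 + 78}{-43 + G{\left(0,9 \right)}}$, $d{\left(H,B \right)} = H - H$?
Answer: $\frac{1521}{1369} \approx 1.111$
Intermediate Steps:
$d{\left(H,B \right)} = 0$
$q = - \frac{39}{37}$ ($q = \frac{-39 + 78}{-43 + 6} = \frac{39}{-37} = 39 \left(- \frac{1}{37}\right) = - \frac{39}{37} \approx -1.0541$)
$\left(d{\left(-5,-10 \right)} + q\right)^{2} = \left(0 - \frac{39}{37}\right)^{2} = \left(- \frac{39}{37}\right)^{2} = \frac{1521}{1369}$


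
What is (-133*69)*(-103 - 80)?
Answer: 1679391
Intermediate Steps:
(-133*69)*(-103 - 80) = -9177*(-183) = 1679391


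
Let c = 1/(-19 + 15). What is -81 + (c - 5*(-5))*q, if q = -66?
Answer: -3429/2 ≈ -1714.5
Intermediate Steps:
c = -¼ (c = 1/(-4) = -¼ ≈ -0.25000)
-81 + (c - 5*(-5))*q = -81 + (-¼ - 5*(-5))*(-66) = -81 + (-¼ + 25)*(-66) = -81 + (99/4)*(-66) = -81 - 3267/2 = -3429/2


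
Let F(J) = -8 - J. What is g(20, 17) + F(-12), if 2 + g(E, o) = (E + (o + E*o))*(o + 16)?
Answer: 12443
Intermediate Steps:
g(E, o) = -2 + (16 + o)*(E + o + E*o) (g(E, o) = -2 + (E + (o + E*o))*(o + 16) = -2 + (E + o + E*o)*(16 + o) = -2 + (16 + o)*(E + o + E*o))
g(20, 17) + F(-12) = (-2 + 17² + 16*20 + 16*17 + 20*17² + 17*20*17) + (-8 - 1*(-12)) = (-2 + 289 + 320 + 272 + 20*289 + 5780) + (-8 + 12) = (-2 + 289 + 320 + 272 + 5780 + 5780) + 4 = 12439 + 4 = 12443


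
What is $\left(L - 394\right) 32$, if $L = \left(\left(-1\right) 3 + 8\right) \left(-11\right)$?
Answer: $-14368$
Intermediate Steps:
$L = -55$ ($L = \left(-3 + 8\right) \left(-11\right) = 5 \left(-11\right) = -55$)
$\left(L - 394\right) 32 = \left(-55 - 394\right) 32 = \left(-449\right) 32 = -14368$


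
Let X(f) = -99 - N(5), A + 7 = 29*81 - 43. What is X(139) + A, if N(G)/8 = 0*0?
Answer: 2200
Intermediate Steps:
N(G) = 0 (N(G) = 8*(0*0) = 8*0 = 0)
A = 2299 (A = -7 + (29*81 - 43) = -7 + (2349 - 43) = -7 + 2306 = 2299)
X(f) = -99 (X(f) = -99 - 1*0 = -99 + 0 = -99)
X(139) + A = -99 + 2299 = 2200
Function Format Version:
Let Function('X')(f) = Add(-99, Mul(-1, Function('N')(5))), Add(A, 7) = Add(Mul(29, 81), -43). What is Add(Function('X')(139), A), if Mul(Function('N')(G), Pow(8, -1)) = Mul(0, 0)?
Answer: 2200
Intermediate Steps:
Function('N')(G) = 0 (Function('N')(G) = Mul(8, Mul(0, 0)) = Mul(8, 0) = 0)
A = 2299 (A = Add(-7, Add(Mul(29, 81), -43)) = Add(-7, Add(2349, -43)) = Add(-7, 2306) = 2299)
Function('X')(f) = -99 (Function('X')(f) = Add(-99, Mul(-1, 0)) = Add(-99, 0) = -99)
Add(Function('X')(139), A) = Add(-99, 2299) = 2200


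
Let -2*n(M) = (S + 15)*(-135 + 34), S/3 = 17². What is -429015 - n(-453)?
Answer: -473556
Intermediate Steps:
S = 867 (S = 3*17² = 3*289 = 867)
n(M) = 44541 (n(M) = -(867 + 15)*(-135 + 34)/2 = -441*(-101) = -½*(-89082) = 44541)
-429015 - n(-453) = -429015 - 1*44541 = -429015 - 44541 = -473556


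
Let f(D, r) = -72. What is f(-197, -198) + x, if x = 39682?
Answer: 39610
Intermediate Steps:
f(-197, -198) + x = -72 + 39682 = 39610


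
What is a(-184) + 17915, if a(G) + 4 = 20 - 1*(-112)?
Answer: 18043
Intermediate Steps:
a(G) = 128 (a(G) = -4 + (20 - 1*(-112)) = -4 + (20 + 112) = -4 + 132 = 128)
a(-184) + 17915 = 128 + 17915 = 18043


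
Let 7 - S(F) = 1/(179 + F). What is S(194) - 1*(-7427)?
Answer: 2772881/373 ≈ 7434.0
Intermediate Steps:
S(F) = 7 - 1/(179 + F)
S(194) - 1*(-7427) = (1252 + 7*194)/(179 + 194) - 1*(-7427) = (1252 + 1358)/373 + 7427 = (1/373)*2610 + 7427 = 2610/373 + 7427 = 2772881/373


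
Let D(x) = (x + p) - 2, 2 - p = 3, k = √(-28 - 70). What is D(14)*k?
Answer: 77*I*√2 ≈ 108.89*I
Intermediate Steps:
k = 7*I*√2 (k = √(-98) = 7*I*√2 ≈ 9.8995*I)
p = -1 (p = 2 - 1*3 = 2 - 3 = -1)
D(x) = -3 + x (D(x) = (x - 1) - 2 = (-1 + x) - 2 = -3 + x)
D(14)*k = (-3 + 14)*(7*I*√2) = 11*(7*I*√2) = 77*I*√2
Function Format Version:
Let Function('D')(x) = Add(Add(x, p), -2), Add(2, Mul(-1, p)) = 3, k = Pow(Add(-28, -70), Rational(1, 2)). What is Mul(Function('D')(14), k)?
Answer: Mul(77, I, Pow(2, Rational(1, 2))) ≈ Mul(108.89, I)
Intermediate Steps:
k = Mul(7, I, Pow(2, Rational(1, 2))) (k = Pow(-98, Rational(1, 2)) = Mul(7, I, Pow(2, Rational(1, 2))) ≈ Mul(9.8995, I))
p = -1 (p = Add(2, Mul(-1, 3)) = Add(2, -3) = -1)
Function('D')(x) = Add(-3, x) (Function('D')(x) = Add(Add(x, -1), -2) = Add(Add(-1, x), -2) = Add(-3, x))
Mul(Function('D')(14), k) = Mul(Add(-3, 14), Mul(7, I, Pow(2, Rational(1, 2)))) = Mul(11, Mul(7, I, Pow(2, Rational(1, 2)))) = Mul(77, I, Pow(2, Rational(1, 2)))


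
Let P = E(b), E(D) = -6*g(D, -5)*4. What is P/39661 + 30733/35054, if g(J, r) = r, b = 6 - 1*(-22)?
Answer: 71947529/81780982 ≈ 0.87976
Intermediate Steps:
b = 28 (b = 6 + 22 = 28)
E(D) = 120 (E(D) = -6*(-5)*4 = 30*4 = 120)
P = 120
P/39661 + 30733/35054 = 120/39661 + 30733/35054 = 71947529/81780982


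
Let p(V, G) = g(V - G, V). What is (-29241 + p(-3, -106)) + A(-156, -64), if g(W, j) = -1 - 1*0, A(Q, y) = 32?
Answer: -29210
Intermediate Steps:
g(W, j) = -1 (g(W, j) = -1 + 0 = -1)
p(V, G) = -1
(-29241 + p(-3, -106)) + A(-156, -64) = (-29241 - 1) + 32 = -29242 + 32 = -29210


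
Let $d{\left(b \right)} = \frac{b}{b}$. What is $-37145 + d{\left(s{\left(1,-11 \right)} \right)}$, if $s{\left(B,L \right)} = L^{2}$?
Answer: $-37144$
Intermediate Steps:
$d{\left(b \right)} = 1$
$-37145 + d{\left(s{\left(1,-11 \right)} \right)} = -37145 + 1 = -37144$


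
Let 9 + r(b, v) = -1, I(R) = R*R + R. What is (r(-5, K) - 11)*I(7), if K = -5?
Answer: -1176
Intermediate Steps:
I(R) = R + R**2 (I(R) = R**2 + R = R + R**2)
r(b, v) = -10 (r(b, v) = -9 - 1 = -10)
(r(-5, K) - 11)*I(7) = (-10 - 11)*(7*(1 + 7)) = -147*8 = -21*56 = -1176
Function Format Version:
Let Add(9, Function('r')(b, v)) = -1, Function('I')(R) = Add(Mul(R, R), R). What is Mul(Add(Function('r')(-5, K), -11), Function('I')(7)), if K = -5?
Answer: -1176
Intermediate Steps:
Function('I')(R) = Add(R, Pow(R, 2)) (Function('I')(R) = Add(Pow(R, 2), R) = Add(R, Pow(R, 2)))
Function('r')(b, v) = -10 (Function('r')(b, v) = Add(-9, -1) = -10)
Mul(Add(Function('r')(-5, K), -11), Function('I')(7)) = Mul(Add(-10, -11), Mul(7, Add(1, 7))) = Mul(-21, Mul(7, 8)) = Mul(-21, 56) = -1176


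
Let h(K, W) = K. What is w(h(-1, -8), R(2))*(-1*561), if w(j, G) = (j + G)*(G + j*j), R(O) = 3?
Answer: -4488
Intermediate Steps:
w(j, G) = (G + j)*(G + j²)
w(h(-1, -8), R(2))*(-1*561) = (3² + (-1)³ + 3*(-1) + 3*(-1)²)*(-1*561) = (9 - 1 - 3 + 3*1)*(-561) = (9 - 1 - 3 + 3)*(-561) = 8*(-561) = -4488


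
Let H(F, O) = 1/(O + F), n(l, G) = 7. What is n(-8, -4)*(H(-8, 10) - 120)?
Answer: -1673/2 ≈ -836.50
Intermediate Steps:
H(F, O) = 1/(F + O)
n(-8, -4)*(H(-8, 10) - 120) = 7*(1/(-8 + 10) - 120) = 7*(1/2 - 120) = 7*(-239/2) = -1673/2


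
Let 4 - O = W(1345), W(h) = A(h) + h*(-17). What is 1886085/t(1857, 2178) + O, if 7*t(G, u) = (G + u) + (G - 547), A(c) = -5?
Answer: 27092825/1069 ≈ 25344.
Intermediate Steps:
W(h) = -5 - 17*h (W(h) = -5 + h*(-17) = -5 - 17*h)
t(G, u) = -547/7 + u/7 + 2*G/7 (t(G, u) = ((G + u) + (G - 547))/7 = ((G + u) + (-547 + G))/7 = (-547 + u + 2*G)/7 = -547/7 + u/7 + 2*G/7)
O = 22874 (O = 4 - (-5 - 17*1345) = 4 - (-5 - 22865) = 4 - 1*(-22870) = 4 + 22870 = 22874)
1886085/t(1857, 2178) + O = 1886085/(-547/7 + (1/7)*2178 + (2/7)*1857) + 22874 = 1886085/(-547/7 + 2178/7 + 3714/7) + 22874 = 1886085/(5345/7) + 22874 = 1886085*(7/5345) + 22874 = 2640519/1069 + 22874 = 27092825/1069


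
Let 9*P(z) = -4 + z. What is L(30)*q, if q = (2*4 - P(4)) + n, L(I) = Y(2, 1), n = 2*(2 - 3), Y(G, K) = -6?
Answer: -36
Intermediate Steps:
P(z) = -4/9 + z/9 (P(z) = (-4 + z)/9 = -4/9 + z/9)
n = -2 (n = 2*(-1) = -2)
L(I) = -6
q = 6 (q = (2*4 - (-4/9 + (⅑)*4)) - 2 = (8 - (-4/9 + 4/9)) - 2 = (8 - 1*0) - 2 = (8 + 0) - 2 = 8 - 2 = 6)
L(30)*q = -6*6 = -36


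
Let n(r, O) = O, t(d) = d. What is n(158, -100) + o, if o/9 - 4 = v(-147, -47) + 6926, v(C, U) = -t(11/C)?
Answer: 3051263/49 ≈ 62271.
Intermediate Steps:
v(C, U) = -11/C
o = 3056163/49 (o = 36 + 9*(-11/(-147) + 6926) = 36 + 9*(-11*(-1/147) + 6926) = 36 + 9*(11/147 + 6926) = 36 + 9*(1018133/147) = 36 + 3054399/49 = 3056163/49 ≈ 62371.)
n(158, -100) + o = -100 + 3056163/49 = 3051263/49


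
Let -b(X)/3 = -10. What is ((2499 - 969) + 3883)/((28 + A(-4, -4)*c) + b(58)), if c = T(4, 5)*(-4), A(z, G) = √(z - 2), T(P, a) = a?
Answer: 156977/2882 + 27065*I*√6/1441 ≈ 54.468 + 46.007*I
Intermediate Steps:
A(z, G) = √(-2 + z)
c = -20 (c = 5*(-4) = -20)
b(X) = 30 (b(X) = -3*(-10) = 30)
((2499 - 969) + 3883)/((28 + A(-4, -4)*c) + b(58)) = ((2499 - 969) + 3883)/((28 + √(-2 - 4)*(-20)) + 30) = (1530 + 3883)/((28 + √(-6)*(-20)) + 30) = 5413/((28 + (I*√6)*(-20)) + 30) = 5413/((28 - 20*I*√6) + 30) = 5413/(58 - 20*I*√6)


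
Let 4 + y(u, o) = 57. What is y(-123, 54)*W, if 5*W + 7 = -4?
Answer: -583/5 ≈ -116.60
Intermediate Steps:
W = -11/5 (W = -7/5 + (⅕)*(-4) = -7/5 - ⅘ = -11/5 ≈ -2.2000)
y(u, o) = 53 (y(u, o) = -4 + 57 = 53)
y(-123, 54)*W = 53*(-11/5) = -583/5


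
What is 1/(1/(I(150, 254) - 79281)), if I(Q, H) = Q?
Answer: -79131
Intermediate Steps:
1/(1/(I(150, 254) - 79281)) = 1/(1/(150 - 79281)) = 1/(1/(-79131)) = 1/(-1/79131) = -79131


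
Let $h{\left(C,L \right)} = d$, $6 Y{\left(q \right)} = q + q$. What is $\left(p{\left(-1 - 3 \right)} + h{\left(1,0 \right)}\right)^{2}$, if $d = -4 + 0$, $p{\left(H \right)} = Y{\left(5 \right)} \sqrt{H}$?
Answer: $\frac{44}{9} - \frac{80 i}{3} \approx 4.8889 - 26.667 i$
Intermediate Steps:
$Y{\left(q \right)} = \frac{q}{3}$ ($Y{\left(q \right)} = \frac{q + q}{6} = \frac{2 q}{6} = \frac{q}{3}$)
$p{\left(H \right)} = \frac{5 \sqrt{H}}{3}$ ($p{\left(H \right)} = \frac{1}{3} \cdot 5 \sqrt{H} = \frac{5 \sqrt{H}}{3}$)
$d = -4$
$h{\left(C,L \right)} = -4$
$\left(p{\left(-1 - 3 \right)} + h{\left(1,0 \right)}\right)^{2} = \left(\frac{5 \sqrt{-1 - 3}}{3} - 4\right)^{2} = \left(\frac{5 \sqrt{-4}}{3} - 4\right)^{2} = \left(\frac{5 \cdot 2 i}{3} - 4\right)^{2} = \left(\frac{10 i}{3} - 4\right)^{2} = \left(-4 + \frac{10 i}{3}\right)^{2}$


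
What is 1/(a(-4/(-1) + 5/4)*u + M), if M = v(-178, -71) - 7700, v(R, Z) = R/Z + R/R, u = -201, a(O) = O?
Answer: -284/2485495 ≈ -0.00011426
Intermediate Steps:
v(R, Z) = 1 + R/Z (v(R, Z) = R/Z + 1 = 1 + R/Z)
M = -546451/71 (M = (-178 - 71)/(-71) - 7700 = -1/71*(-249) - 7700 = 249/71 - 7700 = -546451/71 ≈ -7696.5)
1/(a(-4/(-1) + 5/4)*u + M) = 1/((-4/(-1) + 5/4)*(-201) - 546451/71) = 1/((-4*(-1) + 5*(¼))*(-201) - 546451/71) = 1/((4 + 5/4)*(-201) - 546451/71) = 1/((21/4)*(-201) - 546451/71) = 1/(-4221/4 - 546451/71) = 1/(-2485495/284) = -284/2485495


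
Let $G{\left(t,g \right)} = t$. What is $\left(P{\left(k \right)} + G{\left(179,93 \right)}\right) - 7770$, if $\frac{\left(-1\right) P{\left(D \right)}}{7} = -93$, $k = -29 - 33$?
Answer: $-6940$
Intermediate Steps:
$k = -62$
$P{\left(D \right)} = 651$ ($P{\left(D \right)} = \left(-7\right) \left(-93\right) = 651$)
$\left(P{\left(k \right)} + G{\left(179,93 \right)}\right) - 7770 = \left(651 + 179\right) - 7770 = 830 - 7770 = -6940$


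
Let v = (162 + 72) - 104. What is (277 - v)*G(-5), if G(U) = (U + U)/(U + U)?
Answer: 147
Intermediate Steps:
G(U) = 1 (G(U) = (2*U)/((2*U)) = (2*U)*(1/(2*U)) = 1)
v = 130 (v = 234 - 104 = 130)
(277 - v)*G(-5) = (277 - 1*130)*1 = (277 - 130)*1 = 147*1 = 147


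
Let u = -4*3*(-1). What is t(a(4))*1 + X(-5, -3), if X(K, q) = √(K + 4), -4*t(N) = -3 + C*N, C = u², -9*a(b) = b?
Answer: 67/4 + I ≈ 16.75 + 1.0*I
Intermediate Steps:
u = 12 (u = -12*(-1) = 12)
a(b) = -b/9
C = 144 (C = 12² = 144)
t(N) = ¾ - 36*N (t(N) = -(-3 + 144*N)/4 = ¾ - 36*N)
X(K, q) = √(4 + K)
t(a(4))*1 + X(-5, -3) = (¾ - (-4)*4)*1 + √(4 - 5) = (¾ - 36*(-4/9))*1 + √(-1) = (¾ + 16)*1 + I = (67/4)*1 + I = 67/4 + I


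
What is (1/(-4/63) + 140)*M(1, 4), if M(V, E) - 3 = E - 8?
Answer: -497/4 ≈ -124.25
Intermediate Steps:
M(V, E) = -5 + E (M(V, E) = 3 + (E - 8) = 3 + (-8 + E) = -5 + E)
(1/(-4/63) + 140)*M(1, 4) = (1/(-4/63) + 140)*(-5 + 4) = (1/(-4*1/63) + 140)*(-1) = (1/(-4/63) + 140)*(-1) = (-63/4 + 140)*(-1) = (497/4)*(-1) = -497/4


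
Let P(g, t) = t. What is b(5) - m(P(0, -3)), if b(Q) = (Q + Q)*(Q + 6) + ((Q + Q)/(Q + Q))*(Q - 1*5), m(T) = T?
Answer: 113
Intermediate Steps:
b(Q) = -5 + Q + 2*Q*(6 + Q) (b(Q) = (2*Q)*(6 + Q) + ((2*Q)/((2*Q)))*(Q - 5) = 2*Q*(6 + Q) + ((2*Q)*(1/(2*Q)))*(-5 + Q) = 2*Q*(6 + Q) + 1*(-5 + Q) = 2*Q*(6 + Q) + (-5 + Q) = -5 + Q + 2*Q*(6 + Q))
b(5) - m(P(0, -3)) = (-5 + 2*5**2 + 13*5) - 1*(-3) = (-5 + 2*25 + 65) + 3 = (-5 + 50 + 65) + 3 = 110 + 3 = 113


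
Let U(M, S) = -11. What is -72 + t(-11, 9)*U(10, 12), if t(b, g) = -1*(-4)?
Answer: -116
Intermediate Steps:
t(b, g) = 4
-72 + t(-11, 9)*U(10, 12) = -72 + 4*(-11) = -72 - 44 = -116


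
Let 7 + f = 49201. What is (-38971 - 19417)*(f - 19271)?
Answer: -1747144124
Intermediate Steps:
f = 49194 (f = -7 + 49201 = 49194)
(-38971 - 19417)*(f - 19271) = (-38971 - 19417)*(49194 - 19271) = -58388*29923 = -1747144124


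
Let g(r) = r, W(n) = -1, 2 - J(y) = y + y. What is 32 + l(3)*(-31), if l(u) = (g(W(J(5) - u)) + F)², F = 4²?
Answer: -6943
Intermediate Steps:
J(y) = 2 - 2*y (J(y) = 2 - (y + y) = 2 - 2*y)
F = 16
l(u) = 225 (l(u) = (-1 + 16)² = 15² = 225)
32 + l(3)*(-31) = 32 + 225*(-31) = 32 - 6975 = -6943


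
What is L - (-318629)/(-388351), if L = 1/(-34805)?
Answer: -11090270696/13516556555 ≈ -0.82050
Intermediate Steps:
L = -1/34805 ≈ -2.8732e-5
L - (-318629)/(-388351) = -1/34805 - (-318629)/(-388351) = -1/34805 - (-318629)*(-1)/388351 = -1/34805 - 1*318629/388351 = -1/34805 - 318629/388351 = -11090270696/13516556555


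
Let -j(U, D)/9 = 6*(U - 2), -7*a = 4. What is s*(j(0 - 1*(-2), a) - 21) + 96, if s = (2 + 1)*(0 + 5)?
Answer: -219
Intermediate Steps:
a = -4/7 (a = -1/7*4 = -4/7 ≈ -0.57143)
j(U, D) = 108 - 54*U (j(U, D) = -54*(U - 2) = -54*(-2 + U) = -9*(-12 + 6*U) = 108 - 54*U)
s = 15 (s = 3*5 = 15)
s*(j(0 - 1*(-2), a) - 21) + 96 = 15*((108 - 54*(0 - 1*(-2))) - 21) + 96 = 15*((108 - 54*(0 + 2)) - 21) + 96 = 15*((108 - 54*2) - 21) + 96 = 15*((108 - 108) - 21) + 96 = 15*(0 - 21) + 96 = 15*(-21) + 96 = -315 + 96 = -219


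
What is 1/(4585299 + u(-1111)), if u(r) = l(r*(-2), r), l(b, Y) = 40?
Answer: 1/4585339 ≈ 2.1809e-7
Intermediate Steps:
u(r) = 40
1/(4585299 + u(-1111)) = 1/(4585299 + 40) = 1/4585339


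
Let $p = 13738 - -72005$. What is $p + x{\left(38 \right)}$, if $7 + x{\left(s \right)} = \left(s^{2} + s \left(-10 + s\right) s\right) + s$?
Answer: $127650$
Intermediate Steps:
$x{\left(s \right)} = -7 + s + s^{2} + s^{2} \left(-10 + s\right)$ ($x{\left(s \right)} = -7 + \left(\left(s^{2} + s \left(-10 + s\right) s\right) + s\right) = -7 + \left(\left(s^{2} + s^{2} \left(-10 + s\right)\right) + s\right) = -7 + \left(s + s^{2} + s^{2} \left(-10 + s\right)\right) = -7 + s + s^{2} + s^{2} \left(-10 + s\right)$)
$p = 85743$ ($p = 13738 + 72005 = 85743$)
$p + x{\left(38 \right)} = 85743 + \left(-7 + 38 + 38^{3} - 9 \cdot 38^{2}\right) = 85743 + \left(-7 + 38 + 54872 - 12996\right) = 85743 + 41907 = 127650$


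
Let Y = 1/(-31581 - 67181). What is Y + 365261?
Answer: 36073906881/98762 ≈ 3.6526e+5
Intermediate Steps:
Y = -1/98762 (Y = 1/(-98762) = -1/98762 ≈ -1.0125e-5)
Y + 365261 = -1/98762 + 365261 = 36073906881/98762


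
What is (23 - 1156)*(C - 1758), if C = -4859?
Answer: 7497061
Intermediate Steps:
(23 - 1156)*(C - 1758) = (23 - 1156)*(-4859 - 1758) = -1133*(-6617) = 7497061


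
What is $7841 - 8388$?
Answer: $-547$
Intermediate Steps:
$7841 - 8388 = -547$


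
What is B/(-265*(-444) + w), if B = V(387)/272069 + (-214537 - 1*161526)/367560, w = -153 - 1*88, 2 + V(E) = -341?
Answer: -14634451061/1677442493783880 ≈ -8.7243e-6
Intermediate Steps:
V(E) = -343 (V(E) = -2 - 341 = -343)
w = -241 (w = -153 - 88 = -241)
B = -14634451061/14285954520 (B = -343/272069 + (-214537 - 1*161526)/367560 = -343*1/272069 + (-214537 - 161526)*(1/367560) = -49/38867 - 376063*1/367560 = -49/38867 - 376063/367560 = -14634451061/14285954520 ≈ -1.0244)
B/(-265*(-444) + w) = -14634451061/(14285954520*(-265*(-444) - 241)) = -14634451061/(14285954520*(117660 - 241)) = -14634451061/14285954520/117419 = -14634451061/14285954520*1/117419 = -14634451061/1677442493783880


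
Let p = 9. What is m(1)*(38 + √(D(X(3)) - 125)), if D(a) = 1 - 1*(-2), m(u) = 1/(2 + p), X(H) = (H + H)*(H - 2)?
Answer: 38/11 + I*√122/11 ≈ 3.4545 + 1.0041*I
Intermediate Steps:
X(H) = 2*H*(-2 + H) (X(H) = (2*H)*(-2 + H) = 2*H*(-2 + H))
m(u) = 1/11 (m(u) = 1/(2 + 9) = 1/11)
D(a) = 3 (D(a) = 1 + 2 = 3)
m(1)*(38 + √(D(X(3)) - 125)) = (38 + √(3 - 125))/11 = (38 + √(-122))/11 = (38 + I*√122)/11 = 38/11 + I*√122/11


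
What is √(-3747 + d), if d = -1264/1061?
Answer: I*√4219417691/1061 ≈ 61.222*I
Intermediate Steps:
d = -1264/1061 (d = -1264*1/1061 = -1264/1061 ≈ -1.1913)
√(-3747 + d) = √(-3747 - 1264/1061) = √(-3976831/1061) = I*√4219417691/1061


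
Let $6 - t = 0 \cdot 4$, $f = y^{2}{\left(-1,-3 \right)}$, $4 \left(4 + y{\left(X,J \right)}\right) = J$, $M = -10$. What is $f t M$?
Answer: $- \frac{5415}{4} \approx -1353.8$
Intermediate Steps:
$y{\left(X,J \right)} = -4 + \frac{J}{4}$
$f = \frac{361}{16}$ ($f = \left(-4 + \frac{1}{4} \left(-3\right)\right)^{2} = \left(-4 - \frac{3}{4}\right)^{2} = \left(- \frac{19}{4}\right)^{2} = \frac{361}{16} \approx 22.563$)
$t = 6$ ($t = 6 - 0 \cdot 4 = 6 - 0 = 6 + 0 = 6$)
$f t M = \frac{361}{16} \cdot 6 \left(-10\right) = \frac{1083}{8} \left(-10\right) = - \frac{5415}{4}$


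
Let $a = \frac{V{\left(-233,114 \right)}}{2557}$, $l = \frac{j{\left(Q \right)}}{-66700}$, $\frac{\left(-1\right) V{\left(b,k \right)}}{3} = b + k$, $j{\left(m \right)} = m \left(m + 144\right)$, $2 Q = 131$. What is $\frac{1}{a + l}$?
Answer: $- \frac{682207600}{45103573} \approx -15.125$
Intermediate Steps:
$Q = \frac{131}{2}$ ($Q = \frac{1}{2} \cdot 131 = \frac{131}{2} \approx 65.5$)
$j{\left(m \right)} = m \left(144 + m\right)$
$V{\left(b,k \right)} = - 3 b - 3 k$ ($V{\left(b,k \right)} = - 3 \left(b + k\right) = - 3 b - 3 k$)
$l = - \frac{54889}{266800}$ ($l = \frac{\frac{131}{2} \left(144 + \frac{131}{2}\right)}{-66700} = \frac{131}{2} \cdot \frac{419}{2} \left(- \frac{1}{66700}\right) = \frac{54889}{4} \left(- \frac{1}{66700}\right) = - \frac{54889}{266800} \approx -0.20573$)
$a = \frac{357}{2557}$ ($a = \frac{\left(-3\right) \left(-233\right) - 342}{2557} = \left(699 - 342\right) \frac{1}{2557} = 357 \cdot \frac{1}{2557} = \frac{357}{2557} \approx 0.13962$)
$\frac{1}{a + l} = \frac{1}{\frac{357}{2557} - \frac{54889}{266800}} = \frac{1}{- \frac{45103573}{682207600}} = - \frac{682207600}{45103573}$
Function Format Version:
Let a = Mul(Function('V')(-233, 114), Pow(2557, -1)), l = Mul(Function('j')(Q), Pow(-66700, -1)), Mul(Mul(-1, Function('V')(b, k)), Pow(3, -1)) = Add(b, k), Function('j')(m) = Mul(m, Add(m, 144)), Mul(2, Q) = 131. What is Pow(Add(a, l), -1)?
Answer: Rational(-682207600, 45103573) ≈ -15.125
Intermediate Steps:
Q = Rational(131, 2) (Q = Mul(Rational(1, 2), 131) = Rational(131, 2) ≈ 65.500)
Function('j')(m) = Mul(m, Add(144, m))
Function('V')(b, k) = Add(Mul(-3, b), Mul(-3, k)) (Function('V')(b, k) = Mul(-3, Add(b, k)) = Add(Mul(-3, b), Mul(-3, k)))
l = Rational(-54889, 266800) (l = Mul(Mul(Rational(131, 2), Add(144, Rational(131, 2))), Pow(-66700, -1)) = Mul(Mul(Rational(131, 2), Rational(419, 2)), Rational(-1, 66700)) = Mul(Rational(54889, 4), Rational(-1, 66700)) = Rational(-54889, 266800) ≈ -0.20573)
a = Rational(357, 2557) (a = Mul(Add(Mul(-3, -233), Mul(-3, 114)), Pow(2557, -1)) = Mul(Add(699, -342), Rational(1, 2557)) = Mul(357, Rational(1, 2557)) = Rational(357, 2557) ≈ 0.13962)
Pow(Add(a, l), -1) = Pow(Add(Rational(357, 2557), Rational(-54889, 266800)), -1) = Pow(Rational(-45103573, 682207600), -1) = Rational(-682207600, 45103573)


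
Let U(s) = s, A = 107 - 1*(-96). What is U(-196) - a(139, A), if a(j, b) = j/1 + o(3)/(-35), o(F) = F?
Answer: -11722/35 ≈ -334.91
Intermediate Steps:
A = 203 (A = 107 + 96 = 203)
a(j, b) = -3/35 + j (a(j, b) = j/1 + 3/(-35) = j*1 + 3*(-1/35) = j - 3/35 = -3/35 + j)
U(-196) - a(139, A) = -196 - (-3/35 + 139) = -196 - 1*4862/35 = -196 - 4862/35 = -11722/35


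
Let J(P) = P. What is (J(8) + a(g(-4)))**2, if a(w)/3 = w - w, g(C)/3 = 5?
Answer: 64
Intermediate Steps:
g(C) = 15 (g(C) = 3*5 = 15)
a(w) = 0 (a(w) = 3*(w - w) = 3*0 = 0)
(J(8) + a(g(-4)))**2 = (8 + 0)**2 = 8**2 = 64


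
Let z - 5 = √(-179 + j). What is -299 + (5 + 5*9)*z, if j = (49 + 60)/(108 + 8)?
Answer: -49 + 225*I*√7395/29 ≈ -49.0 + 667.2*I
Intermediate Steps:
j = 109/116 ≈ 0.93966
z = 5 + 9*I*√7395/58 (z = 5 + √(-179 + 109/116) = 5 + √(-20655/116) = 5 + 9*I*√7395/58 ≈ 5.0 + 13.344*I)
-299 + (5 + 5*9)*z = -299 + (5 + 5*9)*(5 + 9*I*√7395/58) = -299 + (5 + 45)*(5 + 9*I*√7395/58) = -299 + 50*(5 + 9*I*√7395/58) = -299 + (250 + 225*I*√7395/29) = -49 + 225*I*√7395/29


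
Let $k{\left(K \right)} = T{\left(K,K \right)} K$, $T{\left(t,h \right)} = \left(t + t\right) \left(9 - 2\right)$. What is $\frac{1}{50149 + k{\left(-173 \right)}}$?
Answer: $\frac{1}{469155} \approx 2.1315 \cdot 10^{-6}$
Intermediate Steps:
$T{\left(t,h \right)} = 14 t$ ($T{\left(t,h \right)} = 2 t 7 = 14 t$)
$k{\left(K \right)} = 14 K^{2}$ ($k{\left(K \right)} = 14 K K = 14 K^{2}$)
$\frac{1}{50149 + k{\left(-173 \right)}} = \frac{1}{50149 + 14 \left(-173\right)^{2}} = \frac{1}{50149 + 14 \cdot 29929} = \frac{1}{50149 + 419006} = \frac{1}{469155}$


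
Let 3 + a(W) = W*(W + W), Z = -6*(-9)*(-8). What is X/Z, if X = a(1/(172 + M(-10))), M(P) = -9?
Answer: 79705/11477808 ≈ 0.0069443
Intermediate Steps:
Z = -432 (Z = 54*(-8) = -432)
a(W) = -3 + 2*W**2 (a(W) = -3 + W*(W + W) = -3 + W*(2*W) = -3 + 2*W**2)
X = -79705/26569 (X = -3 + 2*(1/(172 - 9))**2 = -3 + 2*(1/163)**2 = -3 + 2*(1/26569) = -3 + 2/26569 = -79705/26569 ≈ -2.9999)
X/Z = -79705/26569/(-432) = -79705/26569*(-1/432) = 79705/11477808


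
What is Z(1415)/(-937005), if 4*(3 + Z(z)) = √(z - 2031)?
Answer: 1/312335 - I*√154/1874010 ≈ 3.2017e-6 - 6.622e-6*I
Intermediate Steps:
Z(z) = -3 + √(-2031 + z)/4 (Z(z) = -3 + √(z - 2031)/4 = -3 + √(-2031 + z)/4)
Z(1415)/(-937005) = (-3 + √(-2031 + 1415)/4)/(-937005) = (-3 + √(-616)/4)*(-1/937005) = (-3 + (2*I*√154)/4)*(-1/937005) = (-3 + I*√154/2)*(-1/937005) = 1/312335 - I*√154/1874010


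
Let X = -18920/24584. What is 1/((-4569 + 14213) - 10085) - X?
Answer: 148556/193599 ≈ 0.76734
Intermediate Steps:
X = -2365/3073 (X = -18920*1/24584 = -2365/3073 ≈ -0.76961)
1/((-4569 + 14213) - 10085) - X = 1/((-4569 + 14213) - 10085) - 1*(-2365/3073) = 1/(9644 - 10085) + 2365/3073 = 1/(-441) + 2365/3073 = -1/441 + 2365/3073 = 148556/193599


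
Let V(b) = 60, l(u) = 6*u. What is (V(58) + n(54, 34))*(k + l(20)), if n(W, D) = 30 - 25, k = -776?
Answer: -42640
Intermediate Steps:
n(W, D) = 5
(V(58) + n(54, 34))*(k + l(20)) = (60 + 5)*(-776 + 6*20) = 65*(-776 + 120) = 65*(-656) = -42640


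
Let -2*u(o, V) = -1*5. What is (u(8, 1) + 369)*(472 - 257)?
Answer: 159745/2 ≈ 79873.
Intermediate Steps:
u(o, V) = 5/2 (u(o, V) = -(-1)*5/2 = -½*(-5) = 5/2)
(u(8, 1) + 369)*(472 - 257) = (5/2 + 369)*(472 - 257) = (743/2)*215 = 159745/2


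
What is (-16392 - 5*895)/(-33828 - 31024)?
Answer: 20867/64852 ≈ 0.32176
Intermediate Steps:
(-16392 - 5*895)/(-33828 - 31024) = (-16392 - 4475)/(-64852) = -20867*(-1/64852) = 20867/64852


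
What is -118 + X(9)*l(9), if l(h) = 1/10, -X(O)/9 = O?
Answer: -1261/10 ≈ -126.10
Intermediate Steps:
X(O) = -9*O
l(h) = 1/10
-118 + X(9)*l(9) = -118 - 9*9*(1/10) = -118 - 81*1/10 = -118 - 81/10 = -1261/10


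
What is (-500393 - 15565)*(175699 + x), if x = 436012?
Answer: -315617184138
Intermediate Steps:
(-500393 - 15565)*(175699 + x) = (-500393 - 15565)*(175699 + 436012) = -515958*611711 = -315617184138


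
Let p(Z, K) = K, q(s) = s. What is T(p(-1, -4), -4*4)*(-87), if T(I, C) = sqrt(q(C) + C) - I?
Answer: -348 - 348*I*sqrt(2) ≈ -348.0 - 492.15*I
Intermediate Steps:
T(I, C) = -I + sqrt(2)*sqrt(C) (T(I, C) = sqrt(C + C) - I = sqrt(2*C) - I = sqrt(2)*sqrt(C) - I = -I + sqrt(2)*sqrt(C))
T(p(-1, -4), -4*4)*(-87) = (-1*(-4) + sqrt(2)*sqrt(-4*4))*(-87) = (4 + sqrt(2)*sqrt(-16))*(-87) = (4 + sqrt(2)*(4*I))*(-87) = (4 + 4*I*sqrt(2))*(-87) = -348 - 348*I*sqrt(2)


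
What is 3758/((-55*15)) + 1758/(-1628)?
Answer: -344017/61050 ≈ -5.6350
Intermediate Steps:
3758/((-55*15)) + 1758/(-1628) = 3758/(-825) + 1758*(-1/1628) = 3758*(-1/825) - 879/814 = -3758/825 - 879/814 = -344017/61050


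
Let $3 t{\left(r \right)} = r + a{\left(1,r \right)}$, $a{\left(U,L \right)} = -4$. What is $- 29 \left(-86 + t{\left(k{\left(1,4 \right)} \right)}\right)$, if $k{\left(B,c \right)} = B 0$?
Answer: $\frac{7598}{3} \approx 2532.7$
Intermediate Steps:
$k{\left(B,c \right)} = 0$
$t{\left(r \right)} = - \frac{4}{3} + \frac{r}{3}$ ($t{\left(r \right)} = \frac{r - 4}{3} = \frac{-4 + r}{3} = - \frac{4}{3} + \frac{r}{3}$)
$- 29 \left(-86 + t{\left(k{\left(1,4 \right)} \right)}\right) = - 29 \left(-86 + \left(- \frac{4}{3} + \frac{1}{3} \cdot 0\right)\right) = - 29 \left(-86 + \left(- \frac{4}{3} + 0\right)\right) = - 29 \left(-86 - \frac{4}{3}\right) = \left(-29\right) \left(- \frac{262}{3}\right) = \frac{7598}{3}$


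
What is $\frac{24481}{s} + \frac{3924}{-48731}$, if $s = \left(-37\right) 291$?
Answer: $- \frac{1235233319}{524686677} \approx -2.3542$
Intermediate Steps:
$s = -10767$
$\frac{24481}{s} + \frac{3924}{-48731} = \frac{24481}{-10767} + \frac{3924}{-48731} = 24481 \left(- \frac{1}{10767}\right) + 3924 \left(- \frac{1}{48731}\right) = - \frac{24481}{10767} - \frac{3924}{48731} = - \frac{1235233319}{524686677}$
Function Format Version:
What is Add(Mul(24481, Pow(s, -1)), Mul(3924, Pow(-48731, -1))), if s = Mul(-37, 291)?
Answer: Rational(-1235233319, 524686677) ≈ -2.3542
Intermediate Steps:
s = -10767
Add(Mul(24481, Pow(s, -1)), Mul(3924, Pow(-48731, -1))) = Add(Mul(24481, Pow(-10767, -1)), Mul(3924, Pow(-48731, -1))) = Add(Mul(24481, Rational(-1, 10767)), Mul(3924, Rational(-1, 48731))) = Add(Rational(-24481, 10767), Rational(-3924, 48731)) = Rational(-1235233319, 524686677)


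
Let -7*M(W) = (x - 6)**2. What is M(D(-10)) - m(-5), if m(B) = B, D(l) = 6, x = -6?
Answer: -109/7 ≈ -15.571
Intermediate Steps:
M(W) = -144/7 (M(W) = -(-6 - 6)**2/7 = -1/7*(-12)**2 = -1/7*144 = -144/7)
M(D(-10)) - m(-5) = -144/7 - 1*(-5) = -144/7 + 5 = -109/7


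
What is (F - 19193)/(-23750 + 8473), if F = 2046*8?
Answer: 2825/15277 ≈ 0.18492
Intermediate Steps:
F = 16368
(F - 19193)/(-23750 + 8473) = (16368 - 19193)/(-23750 + 8473) = -2825/(-15277) = -2825*(-1/15277) = 2825/15277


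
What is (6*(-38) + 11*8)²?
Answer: 19600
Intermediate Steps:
(6*(-38) + 11*8)² = (-228 + 88)² = (-140)² = 19600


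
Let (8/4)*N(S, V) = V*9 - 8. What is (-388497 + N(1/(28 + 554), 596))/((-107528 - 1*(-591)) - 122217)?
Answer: 385819/229154 ≈ 1.6837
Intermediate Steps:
N(S, V) = -4 + 9*V/2 (N(S, V) = (V*9 - 8)/2 = (9*V - 8)/2 = (-8 + 9*V)/2 = -4 + 9*V/2)
(-388497 + N(1/(28 + 554), 596))/((-107528 - 1*(-591)) - 122217) = (-388497 + (-4 + (9/2)*596))/((-107528 - 1*(-591)) - 122217) = (-388497 + (-4 + 2682))/((-107528 + 591) - 122217) = (-388497 + 2678)/(-106937 - 122217) = -385819/(-229154) = -385819*(-1/229154) = 385819/229154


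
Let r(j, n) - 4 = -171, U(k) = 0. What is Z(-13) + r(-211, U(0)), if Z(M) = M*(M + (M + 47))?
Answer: -440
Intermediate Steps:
Z(M) = M*(47 + 2*M) (Z(M) = M*(M + (47 + M)) = M*(47 + 2*M))
r(j, n) = -167 (r(j, n) = 4 - 171 = -167)
Z(-13) + r(-211, U(0)) = -13*(47 + 2*(-13)) - 167 = -13*(47 - 26) - 167 = -13*21 - 167 = -273 - 167 = -440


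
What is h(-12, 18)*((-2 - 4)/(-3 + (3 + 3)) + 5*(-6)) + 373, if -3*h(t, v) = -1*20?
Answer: 479/3 ≈ 159.67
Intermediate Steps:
h(t, v) = 20/3 (h(t, v) = -(-1)*20/3 = -⅓*(-20) = 20/3)
h(-12, 18)*((-2 - 4)/(-3 + (3 + 3)) + 5*(-6)) + 373 = 20*((-2 - 4)/(-3 + (3 + 3)) + 5*(-6))/3 + 373 = 20*(-6/(-3 + 6) - 30)/3 + 373 = 20*(-6/3 - 30)/3 + 373 = 20*(-6*⅓ - 30)/3 + 373 = 20*(-2 - 30)/3 + 373 = (20/3)*(-32) + 373 = -640/3 + 373 = 479/3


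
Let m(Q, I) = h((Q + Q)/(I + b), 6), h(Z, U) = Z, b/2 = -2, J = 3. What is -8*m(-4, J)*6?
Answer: -384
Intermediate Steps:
b = -4 (b = 2*(-2) = -4)
m(Q, I) = 2*Q/(-4 + I) (m(Q, I) = (Q + Q)/(I - 4) = (2*Q)/(-4 + I) = 2*Q/(-4 + I))
-8*m(-4, J)*6 = -16*(-4)/(-4 + 3)*6 = -16*(-4)/(-1)*6 = -16*(-4)*(-1)*6 = -8*8*6 = -64*6 = -384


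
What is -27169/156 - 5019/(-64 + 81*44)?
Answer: -856022/4875 ≈ -175.59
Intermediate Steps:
-27169/156 - 5019/(-64 + 81*44) = -27169*1/156 - 5019/(-64 + 3564) = -27169/156 - 5019/3500 = -27169/156 - 5019*1/3500 = -27169/156 - 717/500 = -856022/4875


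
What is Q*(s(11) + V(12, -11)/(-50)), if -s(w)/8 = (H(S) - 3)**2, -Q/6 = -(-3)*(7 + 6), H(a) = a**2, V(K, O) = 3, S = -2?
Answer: 47151/25 ≈ 1886.0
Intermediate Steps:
Q = -234 (Q = -(-6)*(-3*(7 + 6)) = -(-6)*(-3*13) = -(-6)*(-39) = -6*39 = -234)
s(w) = -8 (s(w) = -8*((-2)**2 - 3)**2 = -8*(4 - 3)**2 = -8*1**2 = -8*1 = -8)
Q*(s(11) + V(12, -11)/(-50)) = -234*(-8 + 3/(-50)) = -234*(-8 + 3*(-1/50)) = -234*(-8 - 3/50) = -234*(-403/50) = 47151/25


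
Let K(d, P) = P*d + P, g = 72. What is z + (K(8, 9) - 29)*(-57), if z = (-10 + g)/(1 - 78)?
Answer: -228290/77 ≈ -2964.8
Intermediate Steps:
K(d, P) = P + P*d
z = -62/77 (z = (-10 + 72)/(1 - 78) = 62/(-77) = 62*(-1/77) = -62/77 ≈ -0.80519)
z + (K(8, 9) - 29)*(-57) = -62/77 + (9*(1 + 8) - 29)*(-57) = -62/77 + (9*9 - 29)*(-57) = -62/77 + (81 - 29)*(-57) = -62/77 + 52*(-57) = -62/77 - 2964 = -228290/77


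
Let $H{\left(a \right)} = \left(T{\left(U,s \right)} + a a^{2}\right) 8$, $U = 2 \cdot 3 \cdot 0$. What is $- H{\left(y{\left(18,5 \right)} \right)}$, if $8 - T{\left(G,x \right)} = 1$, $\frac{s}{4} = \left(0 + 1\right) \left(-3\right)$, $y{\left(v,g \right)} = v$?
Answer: $-46712$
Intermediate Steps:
$U = 0$ ($U = 6 \cdot 0 = 0$)
$s = -12$ ($s = 4 \left(0 + 1\right) \left(-3\right) = 4 \cdot 1 \left(-3\right) = 4 \left(-3\right) = -12$)
$T{\left(G,x \right)} = 7$ ($T{\left(G,x \right)} = 8 - 1 = 7$)
$H{\left(a \right)} = 56 + 8 a^{3}$ ($H{\left(a \right)} = \left(7 + a a^{2}\right) 8 = \left(7 + a^{3}\right) 8 = 56 + 8 a^{3}$)
$- H{\left(y{\left(18,5 \right)} \right)} = - (56 + 8 \cdot 18^{3}) = - (56 + 8 \cdot 5832) = - (56 + 46656) = \left(-1\right) 46712 = -46712$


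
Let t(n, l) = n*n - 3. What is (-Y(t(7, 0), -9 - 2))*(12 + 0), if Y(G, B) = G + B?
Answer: -420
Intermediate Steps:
t(n, l) = -3 + n² (t(n, l) = n² - 3 = -3 + n²)
Y(G, B) = B + G
(-Y(t(7, 0), -9 - 2))*(12 + 0) = (-((-9 - 2) + (-3 + 7²)))*(12 + 0) = -(-11 + (-3 + 49))*12 = -(-11 + 46)*12 = -1*35*12 = -35*12 = -420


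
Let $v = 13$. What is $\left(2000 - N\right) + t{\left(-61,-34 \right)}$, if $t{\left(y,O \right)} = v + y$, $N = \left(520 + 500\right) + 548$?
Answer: $384$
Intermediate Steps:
$N = 1568$ ($N = 1020 + 548 = 1568$)
$t{\left(y,O \right)} = 13 + y$
$\left(2000 - N\right) + t{\left(-61,-34 \right)} = \left(2000 - 1568\right) + \left(13 - 61\right) = \left(2000 - 1568\right) - 48 = 432 - 48 = 384$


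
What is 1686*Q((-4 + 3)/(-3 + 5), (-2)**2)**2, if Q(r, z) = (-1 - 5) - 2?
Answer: 107904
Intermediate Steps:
Q(r, z) = -8 (Q(r, z) = -6 - 2 = -8)
1686*Q((-4 + 3)/(-3 + 5), (-2)**2)**2 = 1686*(-8)**2 = 1686*64 = 107904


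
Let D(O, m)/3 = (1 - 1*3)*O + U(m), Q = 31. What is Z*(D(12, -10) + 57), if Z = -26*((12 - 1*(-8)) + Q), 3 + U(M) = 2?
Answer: 23868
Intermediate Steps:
U(M) = -1 (U(M) = -3 + 2 = -1)
Z = -1326 (Z = -26*((12 - 1*(-8)) + 31) = -26*((12 + 8) + 31) = -26*(20 + 31) = -26*51 = -1326)
D(O, m) = -3 - 6*O (D(O, m) = 3*((1 - 1*3)*O - 1) = 3*((1 - 3)*O - 1) = 3*(-2*O - 1) = 3*(-1 - 2*O) = -3 - 6*O)
Z*(D(12, -10) + 57) = -1326*((-3 - 6*12) + 57) = -1326*((-3 - 72) + 57) = -1326*(-75 + 57) = -1326*(-18) = 23868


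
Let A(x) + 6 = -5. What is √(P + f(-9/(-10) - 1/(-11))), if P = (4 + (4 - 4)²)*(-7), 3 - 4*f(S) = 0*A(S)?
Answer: I*√109/2 ≈ 5.2202*I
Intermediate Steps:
A(x) = -11 (A(x) = -6 - 5 = -11)
f(S) = ¾ (f(S) = ¾ - 0*(-11) = ¾ - ¼*0 = ¾ + 0 = ¾)
P = -28 (P = (4 + 0²)*(-7) = (4 + 0)*(-7) = 4*(-7) = -28)
√(P + f(-9/(-10) - 1/(-11))) = √(-28 + ¾) = √(-109/4) = I*√109/2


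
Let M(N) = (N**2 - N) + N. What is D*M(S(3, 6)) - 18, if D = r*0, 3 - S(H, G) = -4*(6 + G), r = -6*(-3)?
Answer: -18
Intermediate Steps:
r = 18
S(H, G) = 27 + 4*G (S(H, G) = 3 - (-4)*(6 + G) = 3 - (-24 - 4*G) = 3 + (24 + 4*G) = 27 + 4*G)
M(N) = N**2
D = 0 (D = 18*0 = 0)
D*M(S(3, 6)) - 18 = 0*(27 + 4*6)**2 - 18 = 0*(27 + 24)**2 - 18 = 0*51**2 - 18 = 0*2601 - 18 = 0 - 18 = -18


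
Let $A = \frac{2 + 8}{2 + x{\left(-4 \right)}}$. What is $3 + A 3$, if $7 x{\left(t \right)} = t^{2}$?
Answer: $10$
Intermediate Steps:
$x{\left(t \right)} = \frac{t^{2}}{7}$
$A = \frac{7}{3}$ ($A = \frac{2 + 8}{2 + \frac{\left(-4\right)^{2}}{7}} = \frac{10}{2 + \frac{1}{7} \cdot 16} = \frac{10}{2 + \frac{16}{7}} = \frac{10}{\frac{30}{7}} = 10 \cdot \frac{7}{30} = \frac{7}{3} \approx 2.3333$)
$3 + A 3 = 3 + \frac{7}{3} \cdot 3 = 3 + 7 = 10$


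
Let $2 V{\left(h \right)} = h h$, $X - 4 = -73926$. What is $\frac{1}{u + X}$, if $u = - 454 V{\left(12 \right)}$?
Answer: $- \frac{1}{106610} \approx -9.38 \cdot 10^{-6}$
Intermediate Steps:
$X = -73922$ ($X = 4 - 73926 = -73922$)
$V{\left(h \right)} = \frac{h^{2}}{2}$ ($V{\left(h \right)} = \frac{h h}{2} = \frac{h^{2}}{2}$)
$u = -32688$ ($u = - 454 \frac{12^{2}}{2} = - 454 \cdot \frac{1}{2} \cdot 144 = \left(-454\right) 72 = -32688$)
$\frac{1}{u + X} = \frac{1}{-32688 - 73922} = \frac{1}{-106610} = - \frac{1}{106610}$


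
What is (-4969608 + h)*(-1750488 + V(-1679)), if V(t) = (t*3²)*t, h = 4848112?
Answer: -2869842557976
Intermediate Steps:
V(t) = 9*t² (V(t) = (t*9)*t = (9*t)*t = 9*t²)
(-4969608 + h)*(-1750488 + V(-1679)) = (-4969608 + 4848112)*(-1750488 + 9*(-1679)²) = -121496*(-1750488 + 9*2819041) = -121496*(-1750488 + 25371369) = -121496*23620881 = -2869842557976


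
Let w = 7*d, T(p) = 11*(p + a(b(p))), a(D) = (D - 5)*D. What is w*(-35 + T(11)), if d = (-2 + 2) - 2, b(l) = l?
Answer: -11368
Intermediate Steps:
a(D) = D*(-5 + D) (a(D) = (-5 + D)*D = D*(-5 + D))
d = -2 (d = 0 - 2 = -2)
T(p) = 11*p + 11*p*(-5 + p) (T(p) = 11*(p + p*(-5 + p)) = 11*p + 11*p*(-5 + p))
w = -14 (w = 7*(-2) = -14)
w*(-35 + T(11)) = -14*(-35 + 11*11*(-4 + 11)) = -14*(-35 + 11*11*7) = -14*(-35 + 847) = -14*812 = -11368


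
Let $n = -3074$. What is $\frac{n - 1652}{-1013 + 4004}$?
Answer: $- \frac{4726}{2991} \approx -1.5801$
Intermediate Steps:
$\frac{n - 1652}{-1013 + 4004} = \frac{-3074 - 1652}{-1013 + 4004} = - \frac{4726}{2991}$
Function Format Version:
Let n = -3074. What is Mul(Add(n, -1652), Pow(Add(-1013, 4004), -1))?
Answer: Rational(-4726, 2991) ≈ -1.5801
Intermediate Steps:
Mul(Add(n, -1652), Pow(Add(-1013, 4004), -1)) = Mul(Add(-3074, -1652), Pow(Add(-1013, 4004), -1)) = Mul(-4726, Pow(2991, -1)) = Mul(-4726, Rational(1, 2991)) = Rational(-4726, 2991)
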